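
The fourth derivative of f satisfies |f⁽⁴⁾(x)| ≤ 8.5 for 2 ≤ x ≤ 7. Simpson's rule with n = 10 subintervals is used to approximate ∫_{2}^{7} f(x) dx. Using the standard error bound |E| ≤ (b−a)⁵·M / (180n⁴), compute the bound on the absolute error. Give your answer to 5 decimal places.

0.01476

|E| ≤ (5)⁵·8.5 / (180·10⁴) = 26562.5/1800000 = 0.01476.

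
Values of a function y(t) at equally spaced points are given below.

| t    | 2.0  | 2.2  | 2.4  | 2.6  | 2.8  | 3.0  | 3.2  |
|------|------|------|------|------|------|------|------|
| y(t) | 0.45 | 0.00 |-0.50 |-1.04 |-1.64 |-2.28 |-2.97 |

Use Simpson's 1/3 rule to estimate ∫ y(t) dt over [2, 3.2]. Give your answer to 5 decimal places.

h = 0.2, n = 6.
(h/3)·[y₀ + 4y₁ + 2y₂ + 4y₃ + 2y₄ + 4y₅ + y₆] = 0.066667·(-20.08) = -1.33867.

-1.33867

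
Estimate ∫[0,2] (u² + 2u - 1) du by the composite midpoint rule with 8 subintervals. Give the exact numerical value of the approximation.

4.65625

h = (2 − 0)/8 = 0.25.
Midpoints m₁,…,m₈ = 0.125, 0.375, 0.625, 0.875, 1.125, 1.375, 1.625, 1.875.
f(m₁)=-0.734375, f(m₂)=-0.109375, f(m₃)=0.640625, f(m₄)=1.515625, f(m₅)=2.515625, f(m₆)=3.640625, f(m₇)=4.890625, f(m₈)=6.265625.
h·[f(m₁) + f(m₂) + f(m₃) + f(m₄) + f(m₅) + f(m₆) + f(m₇) + f(m₈)] = 0.25·(18.625) = 4.65625.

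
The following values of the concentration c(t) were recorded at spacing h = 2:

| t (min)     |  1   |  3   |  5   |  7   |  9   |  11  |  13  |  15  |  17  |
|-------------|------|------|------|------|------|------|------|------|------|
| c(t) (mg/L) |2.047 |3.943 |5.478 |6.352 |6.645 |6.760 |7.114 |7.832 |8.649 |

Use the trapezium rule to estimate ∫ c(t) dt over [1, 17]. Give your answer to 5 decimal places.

h = 2, n = 8.
(h/2)·[y₀ + 2y₁ + 2y₂ + 2y₃ + 2y₄ + 2y₅ + 2y₆ + 2y₇ + y₈] = 1·(98.944) = 98.94400.

98.94400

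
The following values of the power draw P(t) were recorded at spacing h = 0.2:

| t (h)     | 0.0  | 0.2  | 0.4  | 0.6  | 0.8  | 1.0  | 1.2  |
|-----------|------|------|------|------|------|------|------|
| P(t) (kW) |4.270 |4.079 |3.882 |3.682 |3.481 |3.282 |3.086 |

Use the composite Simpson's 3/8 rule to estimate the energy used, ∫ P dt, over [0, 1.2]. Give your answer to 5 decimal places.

h = 0.2, n = 6.
(3h/8)·[y₀ + 3y₁ + 3y₂ + 2y₃ + 3y₄ + 3y₅ + y₆] = 0.075·(58.892) = 4.41690.

4.41690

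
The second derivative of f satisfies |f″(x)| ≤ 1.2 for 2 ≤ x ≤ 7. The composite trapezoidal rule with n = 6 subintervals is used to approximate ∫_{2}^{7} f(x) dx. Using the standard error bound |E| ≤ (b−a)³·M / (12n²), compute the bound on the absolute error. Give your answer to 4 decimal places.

0.3472

|E| ≤ (5)³·1.2 / (12·6²) = 150/432 = 0.3472.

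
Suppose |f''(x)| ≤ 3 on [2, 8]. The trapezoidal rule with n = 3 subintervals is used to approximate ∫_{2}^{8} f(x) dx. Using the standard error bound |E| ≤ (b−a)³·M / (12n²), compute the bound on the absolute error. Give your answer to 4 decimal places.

|E| ≤ (6)³·3 / (12·3²) = 648/108 = 6.0000.

6.0000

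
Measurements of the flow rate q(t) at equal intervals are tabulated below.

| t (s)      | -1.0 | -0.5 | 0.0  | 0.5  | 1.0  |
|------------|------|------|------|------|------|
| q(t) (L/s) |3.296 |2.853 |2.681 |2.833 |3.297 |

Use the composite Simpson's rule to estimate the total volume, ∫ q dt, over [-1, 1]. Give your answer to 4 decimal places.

5.7832

h = 0.5, n = 4.
(h/3)·[y₀ + 4y₁ + 2y₂ + 4y₃ + y₄] = 0.166667·(34.699) = 5.7832.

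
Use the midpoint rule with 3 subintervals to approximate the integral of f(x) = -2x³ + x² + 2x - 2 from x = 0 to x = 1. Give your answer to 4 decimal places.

-1.1481

h = (1 − 0)/3 = 0.333333.
Midpoints m₁,…,m₃ = 0.166667, 0.5, 0.833333.
f(m₁)=-1.648148, f(m₂)=-1, f(m₃)=-0.796296.
h·[f(m₁) + f(m₂) + f(m₃)] = 0.333333·(-3.444444) = -1.1481.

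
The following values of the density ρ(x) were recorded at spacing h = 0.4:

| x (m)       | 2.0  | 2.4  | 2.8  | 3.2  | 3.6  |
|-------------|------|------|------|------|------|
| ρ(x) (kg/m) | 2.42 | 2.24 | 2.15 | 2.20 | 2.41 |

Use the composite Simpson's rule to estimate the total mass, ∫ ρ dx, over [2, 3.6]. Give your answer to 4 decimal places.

3.5853

h = 0.4, n = 4.
(h/3)·[y₀ + 4y₁ + 2y₂ + 4y₃ + y₄] = 0.133333·(26.89) = 3.5853.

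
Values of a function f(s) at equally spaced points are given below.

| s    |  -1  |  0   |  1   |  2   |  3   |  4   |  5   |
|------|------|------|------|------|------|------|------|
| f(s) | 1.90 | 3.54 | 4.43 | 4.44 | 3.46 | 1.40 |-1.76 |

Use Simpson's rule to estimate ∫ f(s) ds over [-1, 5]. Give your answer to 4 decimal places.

17.8133

h = 1, n = 6.
(h/3)·[y₀ + 4y₁ + 2y₂ + 4y₃ + 2y₄ + 4y₅ + y₆] = 0.333333·(53.44) = 17.8133.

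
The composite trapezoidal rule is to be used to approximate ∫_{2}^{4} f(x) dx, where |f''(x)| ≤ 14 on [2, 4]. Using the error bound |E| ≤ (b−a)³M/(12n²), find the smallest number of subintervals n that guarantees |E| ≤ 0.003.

56

Need 112/(12n²) ≤ 0.003.
n² ≥ 112/(12·0.003) = 3111.11 ⇒ n ≥ 55.7773, so the smallest n is 56.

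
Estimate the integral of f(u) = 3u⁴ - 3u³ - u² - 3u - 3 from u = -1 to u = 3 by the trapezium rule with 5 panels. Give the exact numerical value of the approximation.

66.55616

h = (3 − (-1))/5 = 0.8.
Nodes u₀,…,u₅ = -1, -0.2, 0.6, 1.4, 2.2, 3.
f(u) = 3u⁴ - 3u³ - u² - 3u - 3: f₀=5, f₁=-2.4112, f₂=-5.4192, f₃=-5.8672, f₄=23.8928, f₅=141.
(h/2)·[f₀ + 2f₁ + 2f₂ + 2f₃ + 2f₄ + f₅] = 0.4·(166.3904) = 66.55616.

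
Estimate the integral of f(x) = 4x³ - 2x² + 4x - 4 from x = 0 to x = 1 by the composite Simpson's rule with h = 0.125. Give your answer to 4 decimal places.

h = (1 − 0)/8 = 0.125.
Nodes x₀,…,x₈ = 0, 0.125, 0.25, 0.375, 0.5, 0.625, 0.75, 0.875, 1.
f(x) = 4x³ - 2x² + 4x - 4: f₀=-4, f₁=-3.5234375, f₂=-3.0625, f₃=-2.5703125, f₄=-2, f₅=-1.3046875, f₆=-0.4375, f₇=0.6484375, f₈=2.
(h/3)·[f₀ + 4f₁ + 2f₂ + 4f₃ + 2f₄ + 4f₅ + 2f₆ + 4f₇ + f₈] = 0.041667·(-40) = -1.6667.

-1.6667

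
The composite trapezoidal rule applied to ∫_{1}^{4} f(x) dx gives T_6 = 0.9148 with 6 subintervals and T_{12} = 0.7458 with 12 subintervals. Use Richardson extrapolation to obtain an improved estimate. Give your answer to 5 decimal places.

R = (4·T_{12} − T_6) / 3 = (4·0.7458 − 0.9148)/3 = (2.0684)/3 = 0.68947.

0.68947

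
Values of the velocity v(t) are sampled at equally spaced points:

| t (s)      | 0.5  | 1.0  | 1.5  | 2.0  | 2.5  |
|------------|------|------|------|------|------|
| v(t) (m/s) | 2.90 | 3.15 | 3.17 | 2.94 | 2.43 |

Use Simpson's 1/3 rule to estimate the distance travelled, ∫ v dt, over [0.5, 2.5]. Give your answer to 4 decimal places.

h = 0.5, n = 4.
(h/3)·[y₀ + 4y₁ + 2y₂ + 4y₃ + y₄] = 0.166667·(36.03) = 6.0050.

6.0050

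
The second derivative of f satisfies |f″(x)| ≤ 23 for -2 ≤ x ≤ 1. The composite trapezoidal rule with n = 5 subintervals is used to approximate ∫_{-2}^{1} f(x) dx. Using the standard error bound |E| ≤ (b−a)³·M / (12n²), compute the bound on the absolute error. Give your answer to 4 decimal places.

2.0700

|E| ≤ (3)³·23 / (12·5²) = 621/300 = 2.0700.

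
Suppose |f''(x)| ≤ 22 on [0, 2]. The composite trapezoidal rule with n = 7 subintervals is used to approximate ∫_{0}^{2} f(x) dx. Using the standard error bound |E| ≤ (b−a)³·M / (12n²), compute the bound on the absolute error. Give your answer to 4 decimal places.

0.2993

|E| ≤ (2)³·22 / (12·7²) = 176/588 = 0.2993.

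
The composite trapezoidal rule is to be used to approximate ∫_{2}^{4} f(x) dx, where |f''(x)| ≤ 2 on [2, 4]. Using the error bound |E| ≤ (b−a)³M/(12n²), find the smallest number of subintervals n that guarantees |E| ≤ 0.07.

5

Need 16/(12n²) ≤ 0.07.
n² ≥ 16/(12·0.07) = 19.0476 ⇒ n ≥ 4.3644, so the smallest n is 5.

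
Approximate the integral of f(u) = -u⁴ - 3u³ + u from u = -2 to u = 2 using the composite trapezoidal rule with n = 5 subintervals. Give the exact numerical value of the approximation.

-16.15872

h = (2 − (-2))/5 = 0.8.
Nodes u₀,…,u₅ = -2, -1.2, -0.4, 0.4, 1.2, 2.
f(u) = -u⁴ - 3u³ + u: f₀=6, f₁=1.9104, f₂=-0.2336, f₃=0.1824, f₄=-6.0576, f₅=-38.
(h/2)·[f₀ + 2f₁ + 2f₂ + 2f₃ + 2f₄ + f₅] = 0.4·(-40.3968) = -16.15872.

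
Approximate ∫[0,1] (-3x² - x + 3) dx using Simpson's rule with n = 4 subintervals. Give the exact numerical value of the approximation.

1.5

h = (1 − 0)/4 = 0.25.
Nodes x₀,…,x₄ = 0, 0.25, 0.5, 0.75, 1.
f(x) = -3x² - x + 3: f₀=3, f₁=2.5625, f₂=1.75, f₃=0.5625, f₄=-1.
(h/3)·[f₀ + 4f₁ + 2f₂ + 4f₃ + f₄] = 0.083333·(18) = 1.5.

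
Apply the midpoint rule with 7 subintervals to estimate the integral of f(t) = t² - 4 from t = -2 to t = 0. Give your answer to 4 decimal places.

h = (0 − (-2))/7 = 0.285714.
Midpoints m₁,…,m₇ = -1.857143, -1.571429, -1.285714, -1, -0.714286, -0.428571, -0.142857.
f(m₁)=-0.551020, f(m₂)=-1.530612, f(m₃)=-2.346939, f(m₄)=-3, f(m₅)=-3.489796, f(m₆)=-3.816327, f(m₇)=-3.979592.
h·[f(m₁) + f(m₂) + f(m₃) + f(m₄) + f(m₅) + f(m₆) + f(m₇)] = 0.285714·(-18.714286) = -5.3469.

-5.3469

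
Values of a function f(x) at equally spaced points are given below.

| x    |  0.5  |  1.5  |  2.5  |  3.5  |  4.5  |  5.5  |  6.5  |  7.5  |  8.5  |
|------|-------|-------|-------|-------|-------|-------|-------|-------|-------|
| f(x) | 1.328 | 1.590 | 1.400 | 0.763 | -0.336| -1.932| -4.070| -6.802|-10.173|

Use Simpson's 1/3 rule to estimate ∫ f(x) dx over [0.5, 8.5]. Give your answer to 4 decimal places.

h = 1, n = 8.
(h/3)·[y₀ + 4y₁ + 2y₂ + 4y₃ + 2y₄ + 4y₅ + 2y₆ + 4y₇ + y₈] = 0.333333·(-40.381) = -13.4603.

-13.4603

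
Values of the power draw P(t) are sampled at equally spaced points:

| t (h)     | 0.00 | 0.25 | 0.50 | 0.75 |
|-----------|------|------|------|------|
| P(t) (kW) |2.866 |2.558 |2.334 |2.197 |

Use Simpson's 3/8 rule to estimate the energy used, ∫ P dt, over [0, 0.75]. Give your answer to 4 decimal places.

1.8505

h = 0.25, n = 3.
(3h/8)·[y₀ + 3y₁ + 3y₂ + y₃] = 0.09375·(19.739) = 1.8505.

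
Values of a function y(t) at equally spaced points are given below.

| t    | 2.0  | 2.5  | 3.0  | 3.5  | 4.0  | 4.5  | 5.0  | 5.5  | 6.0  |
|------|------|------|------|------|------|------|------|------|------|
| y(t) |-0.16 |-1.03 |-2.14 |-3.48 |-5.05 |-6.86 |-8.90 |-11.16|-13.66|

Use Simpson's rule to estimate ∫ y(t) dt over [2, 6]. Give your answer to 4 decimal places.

h = 0.5, n = 8.
(h/3)·[y₀ + 4y₁ + 2y₂ + 4y₃ + 2y₄ + 4y₅ + 2y₆ + 4y₇ + y₈] = 0.166667·(-136.12) = -22.6867.

-22.6867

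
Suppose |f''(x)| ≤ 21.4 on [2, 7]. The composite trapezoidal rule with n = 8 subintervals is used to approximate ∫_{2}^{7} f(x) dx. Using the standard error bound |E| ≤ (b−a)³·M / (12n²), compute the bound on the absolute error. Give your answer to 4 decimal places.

|E| ≤ (5)³·21.4 / (12·8²) = 2675/768 = 3.4831.

3.4831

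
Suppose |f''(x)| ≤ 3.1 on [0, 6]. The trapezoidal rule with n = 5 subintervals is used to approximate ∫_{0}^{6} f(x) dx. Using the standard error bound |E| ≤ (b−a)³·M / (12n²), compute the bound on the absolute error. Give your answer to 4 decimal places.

2.2320

|E| ≤ (6)³·3.1 / (12·5²) = 669.6/300 = 2.2320.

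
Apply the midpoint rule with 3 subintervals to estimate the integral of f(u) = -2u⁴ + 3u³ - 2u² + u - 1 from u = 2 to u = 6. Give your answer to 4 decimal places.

-2161.8930

h = (6 − 2)/3 = 1.333333.
Midpoints m₁,…,m₃ = 2.666667, 4, 5.333333.
f(m₁)=-56.802469, f(m₂)=-349, f(m₃)=-1215.617284.
h·[f(m₁) + f(m₂) + f(m₃)] = 1.333333·(-1621.419753) = -2161.8930.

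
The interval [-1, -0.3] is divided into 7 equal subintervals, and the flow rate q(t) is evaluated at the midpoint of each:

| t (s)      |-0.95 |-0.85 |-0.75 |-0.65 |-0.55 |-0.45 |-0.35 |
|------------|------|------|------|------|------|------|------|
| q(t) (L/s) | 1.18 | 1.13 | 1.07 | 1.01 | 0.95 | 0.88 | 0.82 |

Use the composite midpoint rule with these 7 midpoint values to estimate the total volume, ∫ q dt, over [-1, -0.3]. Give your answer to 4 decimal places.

h = 0.1, n = 7.
h·[y(m₁) + y(m₂) + y(m₃) + y(m₄) + y(m₅) + y(m₆) + y(m₇)] = 0.1·(7.04) = 0.7040.

0.7040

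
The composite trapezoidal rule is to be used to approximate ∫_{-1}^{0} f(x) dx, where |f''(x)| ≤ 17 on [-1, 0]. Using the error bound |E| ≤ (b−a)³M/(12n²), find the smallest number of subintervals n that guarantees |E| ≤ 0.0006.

Need 17/(12n²) ≤ 0.0006.
n² ≥ 17/(12·0.0006) = 2361.11 ⇒ n ≥ 48.5913, so the smallest n is 49.

49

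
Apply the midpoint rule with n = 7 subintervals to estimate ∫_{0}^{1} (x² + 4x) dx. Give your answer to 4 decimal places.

2.3316

h = (1 − 0)/7 = 0.142857.
Midpoints m₁,…,m₇ = 0.071429, 0.214286, 0.357143, 0.5, 0.642857, 0.785714, 0.928571.
f(m₁)=0.290816, f(m₂)=0.903061, f(m₃)=1.556122, f(m₄)=2.25, f(m₅)=2.984694, f(m₆)=3.760204, f(m₇)=4.576531.
h·[f(m₁) + f(m₂) + f(m₃) + f(m₄) + f(m₅) + f(m₆) + f(m₇)] = 0.142857·(16.321429) = 2.3316.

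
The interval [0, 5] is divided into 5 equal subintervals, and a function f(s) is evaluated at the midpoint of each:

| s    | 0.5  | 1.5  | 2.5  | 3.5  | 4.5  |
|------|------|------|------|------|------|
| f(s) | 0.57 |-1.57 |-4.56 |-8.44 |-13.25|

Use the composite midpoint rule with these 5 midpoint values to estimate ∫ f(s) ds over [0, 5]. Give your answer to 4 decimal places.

h = 1, n = 5.
h·[y(m₁) + y(m₂) + y(m₃) + y(m₄) + y(m₅)] = 1·(-27.25) = -27.2500.

-27.2500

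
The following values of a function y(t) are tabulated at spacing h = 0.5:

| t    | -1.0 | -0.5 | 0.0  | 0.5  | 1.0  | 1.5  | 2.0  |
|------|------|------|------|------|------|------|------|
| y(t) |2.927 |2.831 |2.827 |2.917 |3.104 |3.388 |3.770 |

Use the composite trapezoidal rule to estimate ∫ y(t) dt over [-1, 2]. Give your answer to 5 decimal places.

h = 0.5, n = 6.
(h/2)·[y₀ + 2y₁ + 2y₂ + 2y₃ + 2y₄ + 2y₅ + y₆] = 0.25·(36.831) = 9.20775.

9.20775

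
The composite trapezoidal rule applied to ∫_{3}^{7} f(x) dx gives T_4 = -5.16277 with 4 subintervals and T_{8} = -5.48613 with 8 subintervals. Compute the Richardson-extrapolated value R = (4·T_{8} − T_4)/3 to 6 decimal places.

-5.593917

R = (4·T_{8} − T_4) / 3 = (4·(-5.48613) − (-5.16277))/3 = (-16.78175)/3 = -5.593917.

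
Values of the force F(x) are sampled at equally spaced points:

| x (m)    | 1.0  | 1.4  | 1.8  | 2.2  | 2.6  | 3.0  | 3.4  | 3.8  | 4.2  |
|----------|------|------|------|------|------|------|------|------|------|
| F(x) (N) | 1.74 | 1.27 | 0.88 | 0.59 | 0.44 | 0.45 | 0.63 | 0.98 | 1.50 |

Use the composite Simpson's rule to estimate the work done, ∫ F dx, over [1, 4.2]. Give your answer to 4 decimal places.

2.7067

h = 0.4, n = 8.
(h/3)·[y₀ + 4y₁ + 2y₂ + 4y₃ + 2y₄ + 4y₅ + 2y₆ + 4y₇ + y₈] = 0.133333·(20.30) = 2.7067.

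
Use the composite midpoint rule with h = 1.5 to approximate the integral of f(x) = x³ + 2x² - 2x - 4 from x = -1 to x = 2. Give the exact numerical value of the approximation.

h = (2 − (-1))/2 = 1.5.
Midpoints m₁,…,m₂ = -0.25, 1.25.
f(m₁)=-3.390625, f(m₂)=-1.421875.
h·[f(m₁) + f(m₂)] = 1.5·(-4.8125) = -7.21875.

-7.21875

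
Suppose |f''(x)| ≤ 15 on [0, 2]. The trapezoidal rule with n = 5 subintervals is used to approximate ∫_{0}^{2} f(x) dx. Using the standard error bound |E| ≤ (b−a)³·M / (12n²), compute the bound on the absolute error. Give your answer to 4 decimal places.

0.4000

|E| ≤ (2)³·15 / (12·5²) = 120/300 = 0.4000.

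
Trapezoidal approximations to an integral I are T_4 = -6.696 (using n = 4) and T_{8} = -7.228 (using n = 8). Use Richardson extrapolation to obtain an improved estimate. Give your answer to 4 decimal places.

R = (4·T_{8} − T_4) / 3 = (4·(-7.228) − (-6.696))/3 = (-22.216)/3 = -7.4053.

-7.4053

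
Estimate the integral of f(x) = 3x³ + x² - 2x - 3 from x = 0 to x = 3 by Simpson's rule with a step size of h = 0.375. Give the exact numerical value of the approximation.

51.75

h = (3 − 0)/8 = 0.375.
Nodes x₀,…,x₈ = 0, 0.375, 0.75, 1.125, 1.5, 1.875, 2.25, 2.625, 3.
f(x) = 3x³ + x² - 2x - 3: f₀=-3, f₁=-3.451171875, f₂=-2.671875, f₃=0.287109375, f₄=6.375, f₅=16.541015625, f₆=31.734375, f₇=52.904296875, f₈=81.
(h/3)·[f₀ + 4f₁ + 2f₂ + 4f₃ + 2f₄ + 4f₅ + 2f₆ + 4f₇ + f₈] = 0.125·(414) = 51.75.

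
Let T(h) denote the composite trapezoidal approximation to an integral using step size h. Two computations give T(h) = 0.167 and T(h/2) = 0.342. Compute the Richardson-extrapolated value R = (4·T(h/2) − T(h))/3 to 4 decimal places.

0.4003

R = (4·T(h/2) − T(h)) / 3 = (4·0.342 − 0.167)/3 = (1.201)/3 = 0.4003.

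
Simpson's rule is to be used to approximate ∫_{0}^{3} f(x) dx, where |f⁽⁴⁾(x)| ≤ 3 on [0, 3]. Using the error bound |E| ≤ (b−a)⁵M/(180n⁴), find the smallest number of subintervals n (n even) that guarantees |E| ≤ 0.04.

4

Need 729/(180n⁴) ≤ 0.04.
n⁴ ≥ 729/(180·0.04) = 101.25 ⇒ n ≥ 3.1721, so the smallest even n is 4. (n must be even for Simpson's rule.)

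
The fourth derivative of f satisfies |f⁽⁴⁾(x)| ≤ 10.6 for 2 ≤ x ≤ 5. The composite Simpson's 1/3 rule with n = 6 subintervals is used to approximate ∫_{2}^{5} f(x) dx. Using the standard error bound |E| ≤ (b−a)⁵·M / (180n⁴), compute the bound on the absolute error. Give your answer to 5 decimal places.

|E| ≤ (3)⁵·10.6 / (180·6⁴) = 2575.8/233280 = 0.01104.

0.01104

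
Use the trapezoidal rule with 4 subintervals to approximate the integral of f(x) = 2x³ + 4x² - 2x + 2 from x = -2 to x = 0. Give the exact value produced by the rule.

10.5

h = (0 − (-2))/4 = 0.5.
Nodes x₀,…,x₄ = -2, -1.5, -1, -0.5, 0.
f(x) = 2x³ + 4x² - 2x + 2: f₀=6, f₁=7.25, f₂=6, f₃=3.75, f₄=2.
(h/2)·[f₀ + 2f₁ + 2f₂ + 2f₃ + f₄] = 0.25·(42) = 10.5.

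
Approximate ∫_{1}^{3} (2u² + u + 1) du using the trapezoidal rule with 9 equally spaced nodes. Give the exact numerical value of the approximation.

23.375

h = (3 − 1)/8 = 0.25.
Nodes u₀,…,u₈ = 1, 1.25, 1.5, 1.75, 2, 2.25, 2.5, 2.75, 3.
f(u) = 2u² + u + 1: f₀=4, f₁=5.375, f₂=7, f₃=8.875, f₄=11, f₅=13.375, f₆=16, f₇=18.875, f₈=22.
(h/2)·[f₀ + 2f₁ + 2f₂ + 2f₃ + 2f₄ + 2f₅ + 2f₆ + 2f₇ + f₈] = 0.125·(187) = 23.375.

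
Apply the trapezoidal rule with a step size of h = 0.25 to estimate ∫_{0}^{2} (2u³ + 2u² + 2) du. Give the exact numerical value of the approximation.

h = (2 − 0)/8 = 0.25.
Nodes u₀,…,u₈ = 0, 0.25, 0.5, 0.75, 1, 1.25, 1.5, 1.75, 2.
f(u) = 2u³ + 2u² + 2: f₀=2, f₁=2.15625, f₂=2.75, f₃=3.96875, f₄=6, f₅=9.03125, f₆=13.25, f₇=18.84375, f₈=26.
(h/2)·[f₀ + 2f₁ + 2f₂ + 2f₃ + 2f₄ + 2f₅ + 2f₆ + 2f₇ + f₈] = 0.125·(140) = 17.5.

17.5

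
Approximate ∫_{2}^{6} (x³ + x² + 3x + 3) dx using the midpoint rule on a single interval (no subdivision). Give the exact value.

M = (b−a)·f(4) = 4·(95) = 380.

380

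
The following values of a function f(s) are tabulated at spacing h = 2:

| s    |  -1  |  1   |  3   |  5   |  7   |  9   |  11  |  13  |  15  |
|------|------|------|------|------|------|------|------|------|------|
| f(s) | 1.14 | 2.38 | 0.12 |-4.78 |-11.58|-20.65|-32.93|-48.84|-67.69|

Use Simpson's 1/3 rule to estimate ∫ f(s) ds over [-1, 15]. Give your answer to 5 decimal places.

-295.26000

h = 2, n = 8.
(h/3)·[y₀ + 4y₁ + 2y₂ + 4y₃ + 2y₄ + 4y₅ + 2y₆ + 4y₇ + y₈] = 0.666667·(-442.89) = -295.26000.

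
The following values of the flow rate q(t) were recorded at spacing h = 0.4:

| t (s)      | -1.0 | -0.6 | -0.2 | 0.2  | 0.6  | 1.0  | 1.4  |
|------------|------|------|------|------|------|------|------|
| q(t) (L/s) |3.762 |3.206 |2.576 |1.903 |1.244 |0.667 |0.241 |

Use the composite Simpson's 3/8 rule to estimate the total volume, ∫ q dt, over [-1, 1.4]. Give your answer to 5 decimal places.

h = 0.4, n = 6.
(3h/8)·[y₀ + 3y₁ + 3y₂ + 2y₃ + 3y₄ + 3y₅ + y₆] = 0.15·(30.888) = 4.63320.

4.63320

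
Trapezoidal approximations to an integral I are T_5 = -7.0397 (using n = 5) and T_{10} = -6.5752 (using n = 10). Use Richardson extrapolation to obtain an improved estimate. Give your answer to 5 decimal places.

R = (4·T_{10} − T_5) / 3 = (4·(-6.5752) − (-7.0397))/3 = (-19.2611)/3 = -6.42037.

-6.42037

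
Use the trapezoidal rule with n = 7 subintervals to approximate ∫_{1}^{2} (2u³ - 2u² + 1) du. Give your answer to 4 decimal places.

h = (2 − 1)/7 = 0.142857.
Nodes u₀,…,u₇ = 1, 1.142857, 1.285714, 1.428571, 1.571429, 1.714286, 1.857143, 2.
f(u) = 2u³ - 2u² + 1: f₀=1, f₁=1.373178, f₂=1.944606, f₃=2.749271, f₄=3.822157, f₅=5.198251, f₆=6.912536, f₇=9.
(h/2)·[f₀ + 2f₁ + 2f₂ + 2f₃ + 2f₄ + 2f₅ + 2f₆ + f₇] = 0.071429·(54) = 3.8571.

3.8571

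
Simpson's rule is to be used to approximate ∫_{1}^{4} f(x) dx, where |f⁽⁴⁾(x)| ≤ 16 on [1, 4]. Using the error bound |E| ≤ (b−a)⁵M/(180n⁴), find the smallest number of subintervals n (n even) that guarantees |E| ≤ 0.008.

Need 3888/(180n⁴) ≤ 0.008.
n⁴ ≥ 3888/(180·0.008) = 2700 ⇒ n ≥ 7.2084, so the smallest even n is 8. (n must be even for Simpson's rule.)

8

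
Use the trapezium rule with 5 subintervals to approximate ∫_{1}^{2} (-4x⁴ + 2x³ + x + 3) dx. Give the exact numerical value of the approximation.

h = (2 − 1)/5 = 0.2.
Nodes x₀,…,x₅ = 1, 1.2, 1.4, 1.6, 1.8, 2.
f(x) = -4x⁴ + 2x³ + x + 3: f₀=2, f₁=-0.6384, f₂=-5.4784, f₃=-13.4224, f₄=-25.5264, f₅=-43.
(h/2)·[f₀ + 2f₁ + 2f₂ + 2f₃ + 2f₄ + f₅] = 0.1·(-131.1312) = -13.11312.

-13.11312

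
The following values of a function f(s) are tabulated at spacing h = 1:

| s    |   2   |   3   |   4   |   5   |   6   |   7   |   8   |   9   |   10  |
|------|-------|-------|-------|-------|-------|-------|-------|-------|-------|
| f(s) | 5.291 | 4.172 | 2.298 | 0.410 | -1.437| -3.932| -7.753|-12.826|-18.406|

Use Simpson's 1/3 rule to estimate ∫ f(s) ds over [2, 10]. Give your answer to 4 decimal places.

-25.2010

h = 1, n = 8.
(h/3)·[y₀ + 4y₁ + 2y₂ + 4y₃ + 2y₄ + 4y₅ + 2y₆ + 4y₇ + y₈] = 0.333333·(-75.603) = -25.2010.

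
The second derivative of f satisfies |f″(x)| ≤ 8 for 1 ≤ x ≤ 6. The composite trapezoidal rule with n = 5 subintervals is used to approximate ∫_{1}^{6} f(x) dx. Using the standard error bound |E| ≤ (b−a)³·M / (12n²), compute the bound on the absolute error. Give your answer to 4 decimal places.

3.3333

|E| ≤ (5)³·8 / (12·5²) = 1000/300 = 3.3333.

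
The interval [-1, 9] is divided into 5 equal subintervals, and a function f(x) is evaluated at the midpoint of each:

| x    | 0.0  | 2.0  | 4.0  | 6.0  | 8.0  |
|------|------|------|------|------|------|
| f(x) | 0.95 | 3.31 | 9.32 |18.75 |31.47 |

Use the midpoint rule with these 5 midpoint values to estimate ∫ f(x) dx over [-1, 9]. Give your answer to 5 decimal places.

h = 2, n = 5.
h·[y(m₁) + y(m₂) + y(m₃) + y(m₄) + y(m₅)] = 2·(63.80) = 127.60000.

127.60000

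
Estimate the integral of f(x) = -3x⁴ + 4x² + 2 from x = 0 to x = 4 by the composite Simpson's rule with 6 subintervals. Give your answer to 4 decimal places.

-521.3827

h = (4 − 0)/6 = 0.666667.
Nodes x₀,…,x₆ = 0, 0.666667, 1.333333, 2, 2.666667, 3.333333, 4.
f(x) = -3x⁴ + 4x² + 2: f₀=2, f₁=3.185185, f₂=-0.370370, f₃=-30, f₄=-121.259259, f₅=-323.925926, f₆=-702.
(h/3)·[f₀ + 4f₁ + 2f₂ + 4f₃ + 2f₄ + 4f₅ + f₆] = 0.222222·(-2346.222222) = -521.3827.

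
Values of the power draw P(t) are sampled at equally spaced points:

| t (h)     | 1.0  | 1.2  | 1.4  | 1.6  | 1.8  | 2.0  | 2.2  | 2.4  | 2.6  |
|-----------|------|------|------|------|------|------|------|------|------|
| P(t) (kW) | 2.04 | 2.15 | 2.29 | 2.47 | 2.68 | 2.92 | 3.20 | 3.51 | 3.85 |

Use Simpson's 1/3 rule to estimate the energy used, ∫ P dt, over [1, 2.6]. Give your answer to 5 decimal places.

4.42867

h = 0.2, n = 8.
(h/3)·[y₀ + 4y₁ + 2y₂ + 4y₃ + 2y₄ + 4y₅ + 2y₆ + 4y₇ + y₈] = 0.066667·(66.43) = 4.42867.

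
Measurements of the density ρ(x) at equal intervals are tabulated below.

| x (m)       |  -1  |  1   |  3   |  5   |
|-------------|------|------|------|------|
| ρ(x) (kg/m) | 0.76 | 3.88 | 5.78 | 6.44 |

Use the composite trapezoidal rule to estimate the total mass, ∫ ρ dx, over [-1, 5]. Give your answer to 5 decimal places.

26.52000

h = 2, n = 3.
(h/2)·[y₀ + 2y₁ + 2y₂ + y₃] = 1·(26.52) = 26.52000.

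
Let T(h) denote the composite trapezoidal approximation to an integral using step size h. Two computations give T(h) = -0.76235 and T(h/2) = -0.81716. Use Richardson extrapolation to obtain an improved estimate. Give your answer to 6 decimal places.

R = (4·T(h/2) − T(h)) / 3 = (4·(-0.81716) − (-0.76235))/3 = (-2.50629)/3 = -0.835430.

-0.835430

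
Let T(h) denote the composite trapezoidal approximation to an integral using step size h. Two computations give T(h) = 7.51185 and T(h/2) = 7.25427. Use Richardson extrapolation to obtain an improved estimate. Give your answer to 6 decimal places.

R = (4·T(h/2) − T(h)) / 3 = (4·7.25427 − 7.51185)/3 = (21.50523)/3 = 7.168410.

7.168410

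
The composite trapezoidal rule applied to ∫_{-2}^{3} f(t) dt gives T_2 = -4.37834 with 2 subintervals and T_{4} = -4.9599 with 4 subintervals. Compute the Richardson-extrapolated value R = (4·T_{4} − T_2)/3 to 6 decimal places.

R = (4·T_{4} − T_2) / 3 = (4·(-4.9599) − (-4.37834))/3 = (-15.46126)/3 = -5.153753.

-5.153753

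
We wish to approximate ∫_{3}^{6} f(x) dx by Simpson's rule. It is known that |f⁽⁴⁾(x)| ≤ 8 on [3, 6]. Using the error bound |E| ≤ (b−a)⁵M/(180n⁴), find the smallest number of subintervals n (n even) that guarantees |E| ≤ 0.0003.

Need 1944/(180n⁴) ≤ 0.0003.
n⁴ ≥ 1944/(180·0.0003) = 36000 ⇒ n ≥ 13.7745, so the smallest even n is 14. (n must be even for Simpson's rule.)

14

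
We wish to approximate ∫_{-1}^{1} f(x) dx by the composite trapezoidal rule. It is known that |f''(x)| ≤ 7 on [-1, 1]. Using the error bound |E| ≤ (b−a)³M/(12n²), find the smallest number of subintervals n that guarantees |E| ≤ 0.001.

69

Need 56/(12n²) ≤ 0.001.
n² ≥ 56/(12·0.001) = 4666.67 ⇒ n ≥ 68.3130, so the smallest n is 69.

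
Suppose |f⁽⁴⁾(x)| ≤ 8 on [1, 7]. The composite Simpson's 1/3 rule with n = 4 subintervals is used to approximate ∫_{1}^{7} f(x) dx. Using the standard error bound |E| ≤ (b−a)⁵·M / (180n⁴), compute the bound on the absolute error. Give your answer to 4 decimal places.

|E| ≤ (6)⁵·8 / (180·4⁴) = 62208/46080 = 1.3500.

1.3500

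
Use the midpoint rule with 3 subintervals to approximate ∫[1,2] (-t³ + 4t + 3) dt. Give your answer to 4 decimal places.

h = (2 − 1)/3 = 0.333333.
Midpoints m₁,…,m₃ = 1.166667, 1.5, 1.833333.
f(m₁)=6.078704, f(m₂)=5.625, f(m₃)=4.171296.
h·[f(m₁) + f(m₂) + f(m₃)] = 0.333333·(15.875) = 5.2917.

5.2917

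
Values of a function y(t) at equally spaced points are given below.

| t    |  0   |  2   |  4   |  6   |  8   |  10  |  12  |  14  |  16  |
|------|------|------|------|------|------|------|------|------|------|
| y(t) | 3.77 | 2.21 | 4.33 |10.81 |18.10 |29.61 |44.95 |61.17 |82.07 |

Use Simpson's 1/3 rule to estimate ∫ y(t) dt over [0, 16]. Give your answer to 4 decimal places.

h = 2, n = 8.
(h/3)·[y₀ + 4y₁ + 2y₂ + 4y₃ + 2y₄ + 4y₅ + 2y₆ + 4y₇ + y₈] = 0.666667·(635.80) = 423.8667.

423.8667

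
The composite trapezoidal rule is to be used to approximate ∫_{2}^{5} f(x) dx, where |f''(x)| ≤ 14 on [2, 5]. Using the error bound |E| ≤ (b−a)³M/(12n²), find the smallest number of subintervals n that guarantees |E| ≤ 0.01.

57

Need 378/(12n²) ≤ 0.01.
n² ≥ 378/(12·0.01) = 3150 ⇒ n ≥ 56.1249, so the smallest n is 57.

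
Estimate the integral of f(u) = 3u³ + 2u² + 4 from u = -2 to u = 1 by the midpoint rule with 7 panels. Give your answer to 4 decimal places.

h = (1 − (-2))/7 = 0.428571.
Midpoints m₁,…,m₇ = -1.785714, -1.357143, -0.928571, -0.5, -0.071429, 0.357143, 0.785714.
f(m₁)=-6.705175, f(m₂)=0.184767, f(m₃)=3.322522, f(m₄)=4.125, f(m₅)=4.009111, f(m₆)=4.391764, f(m₇)=6.689869.
h·[f(m₁) + f(m₂) + f(m₃) + f(m₄) + f(m₅) + f(m₆) + f(m₇)] = 0.428571·(16.017857) = 6.8648.

6.8648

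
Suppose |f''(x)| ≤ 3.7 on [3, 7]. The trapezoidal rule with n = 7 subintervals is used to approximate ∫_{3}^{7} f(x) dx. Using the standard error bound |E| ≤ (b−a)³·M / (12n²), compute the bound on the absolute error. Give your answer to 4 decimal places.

|E| ≤ (4)³·3.7 / (12·7²) = 236.8/588 = 0.4027.

0.4027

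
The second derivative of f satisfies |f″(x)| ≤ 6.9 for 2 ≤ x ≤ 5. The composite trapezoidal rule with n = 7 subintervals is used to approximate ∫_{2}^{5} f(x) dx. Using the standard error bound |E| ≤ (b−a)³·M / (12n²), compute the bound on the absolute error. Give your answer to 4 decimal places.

0.3168

|E| ≤ (3)³·6.9 / (12·7²) = 186.3/588 = 0.3168.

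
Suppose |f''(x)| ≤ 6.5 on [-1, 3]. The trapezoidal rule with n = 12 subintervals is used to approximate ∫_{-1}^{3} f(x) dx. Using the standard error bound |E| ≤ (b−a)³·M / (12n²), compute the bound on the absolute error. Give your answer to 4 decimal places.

0.2407

|E| ≤ (4)³·6.5 / (12·12²) = 416/1728 = 0.2407.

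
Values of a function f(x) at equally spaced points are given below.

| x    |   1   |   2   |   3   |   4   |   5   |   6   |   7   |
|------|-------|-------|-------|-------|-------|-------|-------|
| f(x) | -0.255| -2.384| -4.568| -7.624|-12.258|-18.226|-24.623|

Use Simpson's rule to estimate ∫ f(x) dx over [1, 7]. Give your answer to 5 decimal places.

-57.15533

h = 1, n = 6.
(h/3)·[y₀ + 4y₁ + 2y₂ + 4y₃ + 2y₄ + 4y₅ + y₆] = 0.333333·(-171.466) = -57.15533.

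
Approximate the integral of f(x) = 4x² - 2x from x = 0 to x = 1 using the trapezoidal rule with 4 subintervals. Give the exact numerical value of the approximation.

h = (1 − 0)/4 = 0.25.
Nodes x₀,…,x₄ = 0, 0.25, 0.5, 0.75, 1.
f(x) = 4x² - 2x: f₀=0, f₁=-0.25, f₂=0, f₃=0.75, f₄=2.
(h/2)·[f₀ + 2f₁ + 2f₂ + 2f₃ + f₄] = 0.125·(3) = 0.375.

0.375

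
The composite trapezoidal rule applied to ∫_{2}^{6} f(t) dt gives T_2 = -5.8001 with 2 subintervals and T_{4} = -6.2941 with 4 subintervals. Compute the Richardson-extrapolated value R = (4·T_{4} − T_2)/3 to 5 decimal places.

-6.45877

R = (4·T_{4} − T_2) / 3 = (4·(-6.2941) − (-5.8001))/3 = (-19.3763)/3 = -6.45877.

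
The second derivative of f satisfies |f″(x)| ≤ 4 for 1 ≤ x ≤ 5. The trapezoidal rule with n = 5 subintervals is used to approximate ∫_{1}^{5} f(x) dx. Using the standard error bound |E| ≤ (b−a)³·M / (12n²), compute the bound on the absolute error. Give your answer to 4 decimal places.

0.8533

|E| ≤ (4)³·4 / (12·5²) = 256/300 = 0.8533.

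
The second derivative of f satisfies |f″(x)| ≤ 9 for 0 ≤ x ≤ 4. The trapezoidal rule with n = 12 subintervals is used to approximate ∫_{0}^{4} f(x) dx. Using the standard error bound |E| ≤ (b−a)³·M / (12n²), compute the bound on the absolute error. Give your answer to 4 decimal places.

|E| ≤ (4)³·9 / (12·12²) = 576/1728 = 0.3333.

0.3333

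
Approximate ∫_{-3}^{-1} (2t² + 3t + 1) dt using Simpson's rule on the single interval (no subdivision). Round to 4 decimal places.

S = (b−a)/6 · [f(-3) + 4f(-2) + f(-1)] = 0.333333·[10 + 4·3 + 0] = 7.3333.

7.3333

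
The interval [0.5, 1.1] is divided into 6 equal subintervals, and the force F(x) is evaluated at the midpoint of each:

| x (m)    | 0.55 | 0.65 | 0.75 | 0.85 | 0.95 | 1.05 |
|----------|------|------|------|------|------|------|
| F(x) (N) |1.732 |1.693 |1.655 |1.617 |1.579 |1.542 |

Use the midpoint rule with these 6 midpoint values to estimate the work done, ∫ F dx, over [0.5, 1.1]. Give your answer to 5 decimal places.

h = 0.1, n = 6.
h·[y(m₁) + y(m₂) + y(m₃) + y(m₄) + y(m₅) + y(m₆)] = 0.1·(9.818) = 0.98180.

0.98180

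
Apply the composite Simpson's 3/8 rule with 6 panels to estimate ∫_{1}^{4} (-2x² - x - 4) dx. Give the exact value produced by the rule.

-61.5

h = (4 − 1)/6 = 0.5.
Nodes x₀,…,x₆ = 1, 1.5, 2, 2.5, 3, 3.5, 4.
f(x) = -2x² - x - 4: f₀=-7, f₁=-10, f₂=-14, f₃=-19, f₄=-25, f₅=-32, f₆=-40.
(3h/8)·[f₀ + 3f₁ + 3f₂ + 2f₃ + 3f₄ + 3f₅ + f₆] = 0.1875·(-328) = -61.5.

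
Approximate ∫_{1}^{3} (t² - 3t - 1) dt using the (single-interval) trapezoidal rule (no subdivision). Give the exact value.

T = (b−a)/2 · [f(1) + f(3)] = 1·[(-3) + (-1)] = -4.

-4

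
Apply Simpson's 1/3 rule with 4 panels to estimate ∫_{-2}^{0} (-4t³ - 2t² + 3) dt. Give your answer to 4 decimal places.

h = (0 − (-2))/4 = 0.5.
Nodes t₀,…,t₄ = -2, -1.5, -1, -0.5, 0.
f(t) = -4t³ - 2t² + 3: f₀=27, f₁=12, f₂=5, f₃=3, f₄=3.
(h/3)·[f₀ + 4f₁ + 2f₂ + 4f₃ + f₄] = 0.166667·(100) = 16.6667.

16.6667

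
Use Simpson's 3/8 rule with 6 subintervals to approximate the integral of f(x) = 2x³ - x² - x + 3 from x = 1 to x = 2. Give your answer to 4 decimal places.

h = (2 − 1)/6 = 0.166667.
Nodes x₀,…,x₆ = 1, 1.166667, 1.333333, 1.5, 1.666667, 1.833333, 2.
f(x) = 2x³ - x² - x + 3: f₀=3, f₁=3.648148, f₂=4.629630, f₃=6, f₄=7.814815, f₅=10.129630, f₆=13.
(3h/8)·[f₀ + 3f₁ + 3f₂ + 2f₃ + 3f₄ + 3f₅ + f₆] = 0.0625·(106.666667) = 6.6667.

6.6667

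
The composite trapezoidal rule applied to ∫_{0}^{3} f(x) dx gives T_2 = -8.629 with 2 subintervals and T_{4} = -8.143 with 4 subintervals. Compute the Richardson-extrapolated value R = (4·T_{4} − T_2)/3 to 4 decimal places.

R = (4·T_{4} − T_2) / 3 = (4·(-8.143) − (-8.629))/3 = (-23.943)/3 = -7.9810.

-7.9810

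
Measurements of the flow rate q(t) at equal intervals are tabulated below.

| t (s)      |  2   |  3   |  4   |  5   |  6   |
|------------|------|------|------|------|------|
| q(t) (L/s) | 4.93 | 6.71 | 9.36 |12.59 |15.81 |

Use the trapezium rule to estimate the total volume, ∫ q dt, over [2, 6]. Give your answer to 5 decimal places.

h = 1, n = 4.
(h/2)·[y₀ + 2y₁ + 2y₂ + 2y₃ + y₄] = 0.5·(78.06) = 39.03000.

39.03000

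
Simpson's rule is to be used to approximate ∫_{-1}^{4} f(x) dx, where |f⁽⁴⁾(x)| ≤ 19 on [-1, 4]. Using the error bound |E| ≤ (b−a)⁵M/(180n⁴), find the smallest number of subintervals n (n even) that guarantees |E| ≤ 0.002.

22

Need 59375/(180n⁴) ≤ 0.002.
n⁴ ≥ 59375/(180·0.002) = 164931 ⇒ n ≥ 20.1523, so the smallest even n is 22. (n must be even for Simpson's rule.)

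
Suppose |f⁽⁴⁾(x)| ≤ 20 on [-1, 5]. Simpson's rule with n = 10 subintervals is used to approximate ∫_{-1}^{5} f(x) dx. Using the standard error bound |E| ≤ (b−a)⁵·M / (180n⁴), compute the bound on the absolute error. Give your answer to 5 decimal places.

0.08640

|E| ≤ (6)⁵·20 / (180·10⁴) = 155520/1800000 = 0.08640.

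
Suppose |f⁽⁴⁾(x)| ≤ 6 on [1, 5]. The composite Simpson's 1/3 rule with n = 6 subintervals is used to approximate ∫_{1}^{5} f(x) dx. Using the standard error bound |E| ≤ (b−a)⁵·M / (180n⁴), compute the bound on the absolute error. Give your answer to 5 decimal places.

0.02634

|E| ≤ (4)⁵·6 / (180·6⁴) = 6144/233280 = 0.02634.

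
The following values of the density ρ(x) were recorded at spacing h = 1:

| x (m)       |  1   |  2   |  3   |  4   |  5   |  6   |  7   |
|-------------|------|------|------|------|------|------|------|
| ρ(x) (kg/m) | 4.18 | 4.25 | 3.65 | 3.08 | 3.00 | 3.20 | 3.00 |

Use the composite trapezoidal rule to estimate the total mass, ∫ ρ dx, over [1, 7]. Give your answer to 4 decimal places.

20.7700

h = 1, n = 6.
(h/2)·[y₀ + 2y₁ + 2y₂ + 2y₃ + 2y₄ + 2y₅ + y₆] = 0.5·(41.54) = 20.7700.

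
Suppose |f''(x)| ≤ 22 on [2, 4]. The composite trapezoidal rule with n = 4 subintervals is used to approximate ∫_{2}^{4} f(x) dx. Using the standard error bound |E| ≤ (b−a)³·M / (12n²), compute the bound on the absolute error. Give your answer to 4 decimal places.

0.9167

|E| ≤ (2)³·22 / (12·4²) = 176/192 = 0.9167.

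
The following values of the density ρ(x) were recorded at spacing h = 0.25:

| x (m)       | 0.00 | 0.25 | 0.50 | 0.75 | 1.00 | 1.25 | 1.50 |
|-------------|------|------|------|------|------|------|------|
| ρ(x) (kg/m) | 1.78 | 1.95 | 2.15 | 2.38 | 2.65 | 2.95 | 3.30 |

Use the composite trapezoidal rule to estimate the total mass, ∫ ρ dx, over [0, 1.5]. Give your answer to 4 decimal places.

3.6550

h = 0.25, n = 6.
(h/2)·[y₀ + 2y₁ + 2y₂ + 2y₃ + 2y₄ + 2y₅ + y₆] = 0.125·(29.24) = 3.6550.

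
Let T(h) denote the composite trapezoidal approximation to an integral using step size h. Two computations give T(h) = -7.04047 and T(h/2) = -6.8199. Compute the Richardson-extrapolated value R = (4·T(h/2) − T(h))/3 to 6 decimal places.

-6.746377

R = (4·T(h/2) − T(h)) / 3 = (4·(-6.8199) − (-7.04047))/3 = (-20.23913)/3 = -6.746377.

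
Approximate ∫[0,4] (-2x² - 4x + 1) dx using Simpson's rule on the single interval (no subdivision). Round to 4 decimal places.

-70.6667

S = (b−a)/6 · [f(0) + 4f(2) + f(4)] = 0.666667·[1 + 4·(-15) + (-47)] = -70.6667.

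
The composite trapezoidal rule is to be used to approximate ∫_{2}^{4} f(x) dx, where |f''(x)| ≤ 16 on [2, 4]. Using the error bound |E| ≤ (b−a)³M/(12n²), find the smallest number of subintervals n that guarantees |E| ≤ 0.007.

40

Need 128/(12n²) ≤ 0.007.
n² ≥ 128/(12·0.007) = 1523.81 ⇒ n ≥ 39.0360, so the smallest n is 40.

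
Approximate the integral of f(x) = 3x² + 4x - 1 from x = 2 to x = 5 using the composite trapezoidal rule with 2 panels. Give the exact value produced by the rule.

h = (5 − 2)/2 = 1.5.
Nodes x₀,…,x₂ = 2, 3.5, 5.
f(x) = 3x² + 4x - 1: f₀=19, f₁=49.75, f₂=94.
(h/2)·[f₀ + 2f₁ + f₂] = 0.75·(212.5) = 159.375.

159.375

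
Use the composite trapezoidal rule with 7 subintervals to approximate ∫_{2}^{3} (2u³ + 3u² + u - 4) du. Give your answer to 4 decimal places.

h = (3 − 2)/7 = 0.142857.
Nodes u₀,…,u₇ = 2, 2.142857, 2.285714, 2.428571, 2.571429, 2.714286, 2.857143, 3.
f(u) = 2u³ + 3u² + u - 4: f₀=26, f₁=31.597668, f₂=37.842566, f₃=44.769679, f₄=52.413994, f₅=60.810496, f₆=69.994169, f₇=80.
(h/2)·[f₀ + 2f₁ + 2f₂ + 2f₃ + 2f₄ + 2f₅ + 2f₆ + f₇] = 0.071429·(700.857143) = 50.0612.

50.0612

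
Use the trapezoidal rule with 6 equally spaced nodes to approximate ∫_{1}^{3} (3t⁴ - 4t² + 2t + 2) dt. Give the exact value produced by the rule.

126.47488

h = (3 − 1)/5 = 0.4.
Nodes t₀,…,t₅ = 1, 1.4, 1.8, 2.2, 2.6, 3.
f(t) = 3t⁴ - 4t² + 2t + 2: f₀=3, f₁=8.4848, f₂=24.1328, f₃=57.3168, f₄=117.2528, f₅=215.
(h/2)·[f₀ + 2f₁ + 2f₂ + 2f₃ + 2f₄ + f₅] = 0.2·(632.3744) = 126.47488.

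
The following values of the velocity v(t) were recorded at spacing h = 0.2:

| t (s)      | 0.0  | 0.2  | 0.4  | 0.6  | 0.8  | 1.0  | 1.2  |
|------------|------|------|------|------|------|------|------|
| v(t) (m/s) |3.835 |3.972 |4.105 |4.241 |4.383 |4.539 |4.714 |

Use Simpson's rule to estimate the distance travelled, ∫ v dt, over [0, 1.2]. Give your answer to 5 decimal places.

5.10220

h = 0.2, n = 6.
(h/3)·[y₀ + 4y₁ + 2y₂ + 4y₃ + 2y₄ + 4y₅ + y₆] = 0.066667·(76.533) = 5.10220.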